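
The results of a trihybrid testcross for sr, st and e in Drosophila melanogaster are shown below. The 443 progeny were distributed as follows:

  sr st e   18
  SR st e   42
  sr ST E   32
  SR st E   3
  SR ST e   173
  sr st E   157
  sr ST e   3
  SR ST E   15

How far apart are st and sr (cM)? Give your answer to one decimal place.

The two most frequent reciprocal classes, SR ST e and sr st E, are the parental types, so the F1 was SR ST e / sr st E.
The two rarest classes, sr ST e and SR st E, are the double crossovers. Comparing them with the parentals, only the sr allele has switched, so sr is the middle locus and the order is st – sr – e.
Crossovers in the st–sr interval produce the single-crossover classes SR st e and sr ST E (42 + 32 = 74) plus the double crossovers (6).
RF(st–sr) = (74 + 6) / 443 = 80/443 = 0.1806 → 18.1 cM.

18.1 cM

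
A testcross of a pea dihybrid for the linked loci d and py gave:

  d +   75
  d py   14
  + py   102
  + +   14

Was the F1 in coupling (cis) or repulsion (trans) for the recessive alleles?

trans

The two most frequent classes are + py (102) and d + (75); these are the parental (non-recombinant) types.
So the F1 carried + py on one chromosome and d + on the other — the recessive alleles are on opposite chromosomes (trans / repulsion).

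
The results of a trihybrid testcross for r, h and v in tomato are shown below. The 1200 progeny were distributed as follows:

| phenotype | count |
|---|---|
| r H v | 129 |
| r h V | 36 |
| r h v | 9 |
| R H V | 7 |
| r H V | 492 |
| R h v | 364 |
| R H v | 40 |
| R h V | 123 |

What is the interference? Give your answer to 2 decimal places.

0.22

The two most frequent reciprocal classes, R h v and r H V, are the parental types, so the F1 was R h v / r H V.
The two rarest classes, r h v and R H V, are the double crossovers. Comparing them with the parentals, only the r allele has switched, so r is the middle locus and the order is v – r – h.
v–r: (252 + 16)/1200 = 0.2233; r–h: (76 + 16)/1200 = 0.0767.
Expected DCO frequency = 0.2233 × 0.0767 ≈ 0.01713; observed = 16/1200 ≈ 0.01333.
Coefficient of coincidence = 0.01333/0.01713 ≈ 0.78; interference = 1 − 0.78 = 0.22.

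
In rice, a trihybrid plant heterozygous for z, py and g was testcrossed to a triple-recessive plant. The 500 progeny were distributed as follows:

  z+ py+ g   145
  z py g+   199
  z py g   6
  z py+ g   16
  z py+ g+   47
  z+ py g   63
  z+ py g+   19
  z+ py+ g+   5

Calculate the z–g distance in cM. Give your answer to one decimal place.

9.2 cM

The two most frequent reciprocal classes, z+ py+ g and z py g+, are the parental types, so the F1 was z+ py+ g / z py g+.
The two rarest classes, z+ py+ g+ and z py g, are the double crossovers. Comparing them with the parentals, only the g allele has switched, so g is the middle locus and the order is z – g – py.
Crossovers in the z–g interval produce the single-crossover classes z py+ g and z+ py g+ (16 + 19 = 35) plus the double crossovers (11).
RF(z–g) = (35 + 11) / 500 = 46/500 = 0.0920 → 9.2 cM.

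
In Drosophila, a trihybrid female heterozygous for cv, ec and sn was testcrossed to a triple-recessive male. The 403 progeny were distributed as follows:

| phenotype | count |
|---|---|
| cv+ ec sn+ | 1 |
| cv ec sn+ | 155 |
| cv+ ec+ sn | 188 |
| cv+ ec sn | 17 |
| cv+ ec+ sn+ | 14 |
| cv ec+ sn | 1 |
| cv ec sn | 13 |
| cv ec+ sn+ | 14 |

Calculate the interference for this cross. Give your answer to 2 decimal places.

0.16

The two most frequent reciprocal classes, cv+ ec+ sn and cv ec sn+, are the parental types, so the F1 was cv+ ec+ sn / cv ec sn+.
The two rarest classes, cv ec+ sn and cv+ ec sn+, are the double crossovers. Comparing them with the parentals, only the cv allele has switched, so cv is the middle locus and the order is ec – cv – sn.
ec–cv: (31 + 2)/403 = 0.0819; cv–sn: (27 + 2)/403 = 0.0720.
Expected DCO frequency = 0.0819 × 0.0720 ≈ 0.00590; observed = 2/403 ≈ 0.00496.
Coefficient of coincidence = 0.00496/0.00590 ≈ 0.84; interference = 1 − 0.84 = 0.16.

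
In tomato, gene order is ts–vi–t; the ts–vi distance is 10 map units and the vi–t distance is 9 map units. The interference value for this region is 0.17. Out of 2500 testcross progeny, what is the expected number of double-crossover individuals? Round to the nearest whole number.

19

Map distances give recombination frequencies of 0.100 and 0.090 for the two intervals.
With interference 0.17 (so coincidence = 0.83), expected double-crossover frequency = 0.100 × 0.090 × 0.83 = 0.00747.
Expected number = 0.00747 × 2500 = 18.67 ≈ 19.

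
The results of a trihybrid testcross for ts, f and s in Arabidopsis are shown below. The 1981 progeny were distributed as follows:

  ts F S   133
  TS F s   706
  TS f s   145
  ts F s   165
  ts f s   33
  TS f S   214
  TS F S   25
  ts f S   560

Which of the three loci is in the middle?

The two most frequent reciprocal classes, ts f S and TS F s, are the parental types, so the F1 was ts f S / TS F s.
The two rarest classes, ts f s and TS F S, are the double crossovers. Comparing them with the parentals, only the s allele has switched, so s is the middle locus and the order is ts – s – f.

s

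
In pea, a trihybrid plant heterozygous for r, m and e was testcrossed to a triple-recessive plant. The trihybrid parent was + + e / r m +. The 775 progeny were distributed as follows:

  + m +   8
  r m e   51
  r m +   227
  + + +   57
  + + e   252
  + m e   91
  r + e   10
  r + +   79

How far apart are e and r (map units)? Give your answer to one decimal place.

The two rarest classes, r + e and + m +, are the double crossovers. Comparing them with the parentals, only the r allele has switched, so r is the middle locus and the order is e – r – m.
Crossovers in the e–r interval produce the single-crossover classes + + + and r m e (57 + 51 = 108) plus the double crossovers (18).
RF(e–r) = (108 + 18) / 775 = 126/775 = 0.1626 → 16.3 map units.

16.3 map units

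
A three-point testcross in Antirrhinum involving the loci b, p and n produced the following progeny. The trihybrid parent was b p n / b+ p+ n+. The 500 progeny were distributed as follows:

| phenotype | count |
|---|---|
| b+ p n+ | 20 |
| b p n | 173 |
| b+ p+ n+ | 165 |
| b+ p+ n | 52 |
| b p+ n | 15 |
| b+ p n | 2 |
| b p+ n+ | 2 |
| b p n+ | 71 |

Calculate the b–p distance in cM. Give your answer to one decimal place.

7.8 cM

The two rarest classes, b+ p n and b p+ n+, are the double crossovers. Comparing them with the parentals, only the b allele has switched, so b is the middle locus and the order is n – b – p.
Crossovers in the b–p interval produce the single-crossover classes b p+ n and b+ p n+ (15 + 20 = 35) plus the double crossovers (4).
RF(b–p) = (35 + 4) / 500 = 39/500 = 0.0780 → 7.8 cM.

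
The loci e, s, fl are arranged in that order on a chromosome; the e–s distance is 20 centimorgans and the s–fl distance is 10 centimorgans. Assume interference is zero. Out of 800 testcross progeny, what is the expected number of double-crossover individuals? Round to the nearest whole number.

16

Map distances give recombination frequencies of 0.200 and 0.100 for the two intervals.
With no interference, expected double-crossover frequency = 0.200 × 0.100 = 0.02000.
Expected number = 0.02000 × 800 = 16.00 ≈ 16.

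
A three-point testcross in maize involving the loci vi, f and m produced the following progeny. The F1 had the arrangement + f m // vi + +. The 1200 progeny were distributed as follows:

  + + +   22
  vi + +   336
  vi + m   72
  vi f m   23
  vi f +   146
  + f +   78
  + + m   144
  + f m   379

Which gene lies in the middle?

vi

The two rarest classes, vi f m and + + +, are the double crossovers. Comparing them with the parentals, only the vi allele has switched, so vi is the middle locus and the order is f – vi – m.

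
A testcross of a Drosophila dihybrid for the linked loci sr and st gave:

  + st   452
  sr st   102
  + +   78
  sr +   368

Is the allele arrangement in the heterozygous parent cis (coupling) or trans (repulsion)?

trans

The two most frequent classes are + st (452) and sr + (368); these are the parental (non-recombinant) types.
So the F1 carried + st on one chromosome and sr + on the other — the recessive alleles are on opposite chromosomes (trans / repulsion).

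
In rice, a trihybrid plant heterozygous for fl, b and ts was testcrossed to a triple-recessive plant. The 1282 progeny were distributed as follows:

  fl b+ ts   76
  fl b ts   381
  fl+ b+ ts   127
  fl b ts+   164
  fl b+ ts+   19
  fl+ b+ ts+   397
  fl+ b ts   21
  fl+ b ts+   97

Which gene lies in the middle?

fl

The two most frequent reciprocal classes, fl b ts and fl+ b+ ts+, are the parental types, so the F1 was fl b ts / fl+ b+ ts+.
The two rarest classes, fl+ b ts and fl b+ ts+, are the double crossovers. Comparing them with the parentals, only the fl allele has switched, so fl is the middle locus and the order is b – fl – ts.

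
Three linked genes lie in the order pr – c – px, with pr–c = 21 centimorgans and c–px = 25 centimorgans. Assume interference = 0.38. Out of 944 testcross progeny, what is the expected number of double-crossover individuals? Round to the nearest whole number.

31

Map distances give recombination frequencies of 0.210 and 0.250 for the two intervals.
With interference 0.38 (so coincidence = 0.62), expected double-crossover frequency = 0.210 × 0.250 × 0.62 = 0.03255.
Expected number = 0.03255 × 944 = 30.73 ≈ 31.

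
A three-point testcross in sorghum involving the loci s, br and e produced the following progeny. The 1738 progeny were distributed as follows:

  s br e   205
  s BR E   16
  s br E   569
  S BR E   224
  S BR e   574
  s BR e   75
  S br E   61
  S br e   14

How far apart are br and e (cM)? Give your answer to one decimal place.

The two most frequent reciprocal classes, s br E and S BR e, are the parental types, so the F1 was s br E / S BR e.
The two rarest classes, s BR E and S br e, are the double crossovers. Comparing them with the parentals, only the br allele has switched, so br is the middle locus and the order is s – br – e.
Crossovers in the br–e interval produce the single-crossover classes s br e and S BR E (205 + 224 = 429) plus the double crossovers (30).
RF(br–e) = (429 + 30) / 1738 = 459/1738 = 0.2641 → 26.4 cM.

26.4 cM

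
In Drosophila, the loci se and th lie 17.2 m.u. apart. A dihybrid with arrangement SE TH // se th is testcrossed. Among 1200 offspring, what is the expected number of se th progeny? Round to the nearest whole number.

497

A map distance of 17.2 m.u. corresponds to a recombination frequency of 0.172.
The F1 is SE TH / se th, so se th is a parental gamete class with expected frequency (1 − r)/2 = 0.828/2 = 0.4140.
Expected number = 0.4140 × 1200 = 496.80 ≈ 497.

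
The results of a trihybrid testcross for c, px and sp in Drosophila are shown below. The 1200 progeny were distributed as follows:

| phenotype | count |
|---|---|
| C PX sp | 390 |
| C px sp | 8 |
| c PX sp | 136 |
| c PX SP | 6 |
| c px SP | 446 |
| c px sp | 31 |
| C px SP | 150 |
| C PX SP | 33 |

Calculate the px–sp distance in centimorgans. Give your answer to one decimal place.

The two most frequent reciprocal classes, c px SP and C PX sp, are the parental types, so the F1 was c px SP / C PX sp.
The two rarest classes, c PX SP and C px sp, are the double crossovers. Comparing them with the parentals, only the px allele has switched, so px is the middle locus and the order is c – px – sp.
Crossovers in the px–sp interval produce the single-crossover classes c px sp and C PX SP (31 + 33 = 64) plus the double crossovers (14).
RF(px–sp) = (64 + 14) / 1200 = 78/1200 = 0.0650 → 6.5 centimorgans.

6.5 centimorgans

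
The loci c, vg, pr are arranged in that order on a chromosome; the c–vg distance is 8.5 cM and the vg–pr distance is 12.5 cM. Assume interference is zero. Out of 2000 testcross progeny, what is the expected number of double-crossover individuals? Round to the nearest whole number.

Map distances give recombination frequencies of 0.085 and 0.125 for the two intervals.
With no interference, expected double-crossover frequency = 0.085 × 0.125 = 0.01063.
Expected number = 0.01063 × 2000 = 21.25 ≈ 21.

21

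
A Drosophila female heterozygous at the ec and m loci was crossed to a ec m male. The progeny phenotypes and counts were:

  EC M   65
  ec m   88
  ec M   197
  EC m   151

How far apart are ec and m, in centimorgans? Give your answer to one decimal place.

The two most frequent classes, EC m (151) and ec M (197), are the parental types, so the F1 was EC m / ec M.
The recombinant classes are EC M and ec m: 65 + 88 = 153.
Recombination frequency = 153/501 = 0.3054 ≈ 30.5%, i.e. 30.5 centimorgans.

30.5 centimorgans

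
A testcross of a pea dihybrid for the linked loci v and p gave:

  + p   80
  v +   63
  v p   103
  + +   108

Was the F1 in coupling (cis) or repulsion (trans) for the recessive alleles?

cis

The two most frequent classes are + + (108) and v p (103); these are the parental (non-recombinant) types.
So the F1 carried + + on one chromosome and v p on the other — the recessive alleles are on the same chromosome (cis / coupling).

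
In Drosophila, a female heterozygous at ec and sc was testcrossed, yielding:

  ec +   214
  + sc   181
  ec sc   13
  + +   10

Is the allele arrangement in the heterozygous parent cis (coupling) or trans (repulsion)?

trans

The two most frequent classes are + sc (181) and ec + (214); these are the parental (non-recombinant) types.
So the F1 carried + sc on one chromosome and ec + on the other — the recessive alleles are on opposite chromosomes (trans / repulsion).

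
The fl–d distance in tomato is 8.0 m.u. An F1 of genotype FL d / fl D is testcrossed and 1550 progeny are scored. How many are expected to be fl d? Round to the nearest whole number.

A map distance of 8.0 m.u. corresponds to a recombination frequency of 0.080.
The F1 is FL d / fl D, so fl d is a recombinant gamete class with expected frequency r/2 = 0.080/2 = 0.0400.
Expected number = 0.0400 × 1550 = 62.00 ≈ 62.

62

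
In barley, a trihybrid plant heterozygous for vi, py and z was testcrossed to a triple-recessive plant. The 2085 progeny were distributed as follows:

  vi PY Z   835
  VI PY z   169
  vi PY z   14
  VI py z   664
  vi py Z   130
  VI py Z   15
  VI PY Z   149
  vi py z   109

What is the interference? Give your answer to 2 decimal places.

The two most frequent reciprocal classes, VI py z and vi PY Z, are the parental types, so the F1 was VI py z / vi PY Z.
The two rarest classes, VI py Z and vi PY z, are the double crossovers. Comparing them with the parentals, only the z allele has switched, so z is the middle locus and the order is py – z – vi.
py–z: (299 + 29)/2085 = 0.1573; z–vi: (258 + 29)/2085 = 0.1376.
Expected DCO frequency = 0.1573 × 0.1376 ≈ 0.02164; observed = 29/2085 ≈ 0.01391.
Coefficient of coincidence = 0.01391/0.02164 ≈ 0.64; interference = 1 − 0.64 = 0.36.

0.36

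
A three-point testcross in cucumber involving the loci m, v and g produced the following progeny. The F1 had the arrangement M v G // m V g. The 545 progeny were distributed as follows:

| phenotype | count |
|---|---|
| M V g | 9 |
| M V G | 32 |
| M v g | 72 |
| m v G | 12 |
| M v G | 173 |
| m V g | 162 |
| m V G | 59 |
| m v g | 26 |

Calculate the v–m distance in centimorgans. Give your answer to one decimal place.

The two rarest classes, m v G and M V g, are the double crossovers. Comparing them with the parentals, only the m allele has switched, so m is the middle locus and the order is v – m – g.
Crossovers in the v–m interval produce the single-crossover classes M V G and m v g (32 + 26 = 58) plus the double crossovers (21).
RF(v–m) = (58 + 21) / 545 = 79/545 = 0.1450 → 14.5 centimorgans.

14.5 centimorgans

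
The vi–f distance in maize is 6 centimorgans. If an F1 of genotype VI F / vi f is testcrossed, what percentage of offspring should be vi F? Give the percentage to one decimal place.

A map distance of 6 centimorgans corresponds to a recombination frequency of 0.060.
The F1 is VI F / vi f, so vi F is a recombinant gamete class with expected frequency r/2 = 0.060/2 = 0.0300.
That is 0.0300 = 3.0% of the progeny.

3.0%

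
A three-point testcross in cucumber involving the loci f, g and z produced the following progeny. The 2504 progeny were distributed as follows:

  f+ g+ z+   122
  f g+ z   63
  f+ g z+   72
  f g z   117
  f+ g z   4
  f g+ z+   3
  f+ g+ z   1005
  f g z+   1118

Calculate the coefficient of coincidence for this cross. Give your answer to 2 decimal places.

0.50

The two most frequent reciprocal classes, f+ g+ z and f g z+, are the parental types, so the F1 was f+ g+ z / f g z+.
The two rarest classes, f+ g z and f g+ z+, are the double crossovers. Comparing them with the parentals, only the g allele has switched, so g is the middle locus and the order is f – g – z.
f–g: (135 + 7)/2504 = 0.0567; g–z: (239 + 7)/2504 = 0.0982.
Expected DCO frequency = 0.0567 × 0.0982 ≈ 0.00557; observed = 7/2504 ≈ 0.00280.
Coefficient of coincidence = 0.00280/0.00557 ≈ 0.50.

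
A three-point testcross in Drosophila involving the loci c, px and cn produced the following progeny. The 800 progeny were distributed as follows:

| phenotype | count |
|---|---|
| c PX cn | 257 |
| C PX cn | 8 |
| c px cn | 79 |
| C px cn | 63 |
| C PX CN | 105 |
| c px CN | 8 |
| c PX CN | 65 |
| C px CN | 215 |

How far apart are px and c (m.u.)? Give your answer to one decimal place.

25.0 m.u.

The two most frequent reciprocal classes, C px CN and c PX cn, are the parental types, so the F1 was C px CN / c PX cn.
The two rarest classes, c px CN and C PX cn, are the double crossovers. Comparing them with the parentals, only the c allele has switched, so c is the middle locus and the order is cn – c – px.
Crossovers in the c–px interval produce the single-crossover classes C PX CN and c px cn (105 + 79 = 184) plus the double crossovers (16).
RF(c–px) = (184 + 16) / 800 = 200/800 = 0.2500 → 25.0 m.u.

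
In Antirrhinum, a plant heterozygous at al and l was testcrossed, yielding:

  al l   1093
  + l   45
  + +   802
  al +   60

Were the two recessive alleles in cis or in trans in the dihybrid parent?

The two most frequent classes are + + (802) and al l (1093); these are the parental (non-recombinant) types.
So the F1 carried + + on one chromosome and al l on the other — the recessive alleles are on the same chromosome (cis / coupling).

cis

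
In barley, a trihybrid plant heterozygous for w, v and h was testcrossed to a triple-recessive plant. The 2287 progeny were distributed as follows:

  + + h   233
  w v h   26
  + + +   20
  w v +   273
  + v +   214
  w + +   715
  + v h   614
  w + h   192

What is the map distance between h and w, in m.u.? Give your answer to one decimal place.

The two most frequent reciprocal classes, w + + and + v h, are the parental types, so the F1 was w + + / + v h.
The two rarest classes, + + + and w v h, are the double crossovers. Comparing them with the parentals, only the w allele has switched, so w is the middle locus and the order is h – w – v.
Crossovers in the h–w interval produce the single-crossover classes w + h and + v + (192 + 214 = 406) plus the double crossovers (46).
RF(h–w) = (406 + 46) / 2287 = 452/2287 = 0.1976 → 19.8 m.u.

19.8 m.u.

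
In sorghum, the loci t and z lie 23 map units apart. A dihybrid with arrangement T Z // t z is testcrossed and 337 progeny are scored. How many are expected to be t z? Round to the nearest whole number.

130

A map distance of 23 map units corresponds to a recombination frequency of 0.230.
The F1 is T Z / t z, so t z is a parental gamete class with expected frequency (1 − r)/2 = 0.770/2 = 0.3850.
Expected number = 0.3850 × 337 = 129.75 ≈ 130.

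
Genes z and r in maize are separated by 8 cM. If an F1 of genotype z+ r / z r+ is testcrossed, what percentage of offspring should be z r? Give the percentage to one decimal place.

4.0%

A map distance of 8 cM corresponds to a recombination frequency of 0.080.
The F1 is z+ r / z r+, so z r is a recombinant gamete class with expected frequency r/2 = 0.080/2 = 0.0400.
That is 0.0400 = 4.0% of the progeny.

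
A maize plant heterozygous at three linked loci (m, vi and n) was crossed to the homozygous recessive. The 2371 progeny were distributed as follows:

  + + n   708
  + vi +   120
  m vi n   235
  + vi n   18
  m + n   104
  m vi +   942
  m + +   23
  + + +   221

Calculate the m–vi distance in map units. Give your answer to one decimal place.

The two most frequent reciprocal classes, m vi + and + + n, are the parental types, so the F1 was m vi + / + + n.
The two rarest classes, m + + and + vi n, are the double crossovers. Comparing them with the parentals, only the vi allele has switched, so vi is the middle locus and the order is n – vi – m.
Crossovers in the vi–m interval produce the single-crossover classes + vi + and m + n (120 + 104 = 224) plus the double crossovers (41).
RF(vi–m) = (224 + 41) / 2371 = 265/2371 = 0.1118 → 11.2 map units.

11.2 map units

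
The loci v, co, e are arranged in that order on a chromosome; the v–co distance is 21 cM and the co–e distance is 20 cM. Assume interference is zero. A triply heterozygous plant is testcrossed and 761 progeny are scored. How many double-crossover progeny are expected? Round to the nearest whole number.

32

Map distances give recombination frequencies of 0.210 and 0.200 for the two intervals.
With no interference, expected double-crossover frequency = 0.210 × 0.200 = 0.04200.
Expected number = 0.04200 × 761 = 31.96 ≈ 32.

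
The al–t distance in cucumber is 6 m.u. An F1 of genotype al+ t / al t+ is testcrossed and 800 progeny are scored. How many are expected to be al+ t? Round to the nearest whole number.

A map distance of 6 m.u. corresponds to a recombination frequency of 0.060.
The F1 is al+ t / al t+, so al+ t is a parental gamete class with expected frequency (1 − r)/2 = 0.940/2 = 0.4700.
Expected number = 0.4700 × 800 = 376.00 ≈ 376.

376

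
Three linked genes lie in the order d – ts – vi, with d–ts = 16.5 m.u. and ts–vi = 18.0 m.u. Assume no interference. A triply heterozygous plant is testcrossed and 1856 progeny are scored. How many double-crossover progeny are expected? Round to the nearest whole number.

55

Map distances give recombination frequencies of 0.165 and 0.180 for the two intervals.
With no interference, expected double-crossover frequency = 0.165 × 0.180 = 0.02970.
Expected number = 0.02970 × 1856 = 55.12 ≈ 55.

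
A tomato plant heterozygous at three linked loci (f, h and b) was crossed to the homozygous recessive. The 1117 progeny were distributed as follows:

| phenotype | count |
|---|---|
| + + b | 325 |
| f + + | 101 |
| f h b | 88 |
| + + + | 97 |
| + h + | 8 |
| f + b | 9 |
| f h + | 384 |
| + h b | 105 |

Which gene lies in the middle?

f

The two most frequent reciprocal classes, + + b and f h +, are the parental types, so the F1 was + + b / f h +.
The two rarest classes, f + b and + h +, are the double crossovers. Comparing them with the parentals, only the f allele has switched, so f is the middle locus and the order is h – f – b.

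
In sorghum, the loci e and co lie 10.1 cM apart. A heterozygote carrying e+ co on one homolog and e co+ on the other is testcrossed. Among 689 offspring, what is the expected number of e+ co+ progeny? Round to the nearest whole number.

A map distance of 10.1 cM corresponds to a recombination frequency of 0.101.
The F1 is e+ co / e co+, so e+ co+ is a recombinant gamete class with expected frequency r/2 = 0.101/2 = 0.0505.
Expected number = 0.0505 × 689 = 34.79 ≈ 35.

35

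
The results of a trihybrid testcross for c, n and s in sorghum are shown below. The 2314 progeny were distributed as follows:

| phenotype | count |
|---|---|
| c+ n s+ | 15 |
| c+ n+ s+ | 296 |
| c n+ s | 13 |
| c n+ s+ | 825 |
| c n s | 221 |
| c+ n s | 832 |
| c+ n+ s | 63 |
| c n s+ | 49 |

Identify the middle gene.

s

The two most frequent reciprocal classes, c n+ s+ and c+ n s, are the parental types, so the F1 was c n+ s+ / c+ n s.
The two rarest classes, c n+ s and c+ n s+, are the double crossovers. Comparing them with the parentals, only the s allele has switched, so s is the middle locus and the order is n – s – c.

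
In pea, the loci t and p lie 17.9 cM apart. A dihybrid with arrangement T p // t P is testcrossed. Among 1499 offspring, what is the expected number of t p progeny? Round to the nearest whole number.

134

A map distance of 17.9 cM corresponds to a recombination frequency of 0.179.
The F1 is T p / t P, so t p is a recombinant gamete class with expected frequency r/2 = 0.179/2 = 0.0895.
Expected number = 0.0895 × 1499 = 134.16 ≈ 134.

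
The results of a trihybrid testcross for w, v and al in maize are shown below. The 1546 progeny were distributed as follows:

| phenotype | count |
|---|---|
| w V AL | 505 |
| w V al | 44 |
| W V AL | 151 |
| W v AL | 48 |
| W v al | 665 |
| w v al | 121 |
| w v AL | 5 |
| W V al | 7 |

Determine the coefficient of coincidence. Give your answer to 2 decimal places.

The two most frequent reciprocal classes, W v al and w V AL, are the parental types, so the F1 was W v al / w V AL.
The two rarest classes, W V al and w v AL, are the double crossovers. Comparing them with the parentals, only the v allele has switched, so v is the middle locus and the order is al – v – w.
al–v: (92 + 12)/1546 = 0.0673; v–w: (272 + 12)/1546 = 0.1837.
Expected DCO frequency = 0.0673 × 0.1837 ≈ 0.01236; observed = 12/1546 ≈ 0.00776.
Coefficient of coincidence = 0.00776/0.01236 ≈ 0.63.

0.63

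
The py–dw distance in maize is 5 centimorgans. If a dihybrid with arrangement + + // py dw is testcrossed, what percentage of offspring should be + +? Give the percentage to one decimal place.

47.5%

A map distance of 5 centimorgans corresponds to a recombination frequency of 0.050.
The F1 is + + / py dw, so + + is a parental gamete class with expected frequency (1 − r)/2 = 0.950/2 = 0.4750.
That is 0.4750 = 47.5% of the progeny.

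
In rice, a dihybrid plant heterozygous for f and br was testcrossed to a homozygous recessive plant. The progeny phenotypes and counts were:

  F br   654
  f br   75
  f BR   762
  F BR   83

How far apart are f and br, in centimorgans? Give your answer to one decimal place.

The two most frequent classes, F br (654) and f BR (762), are the parental types, so the F1 was F br / f BR.
The recombinant classes are F BR and f br: 83 + 75 = 158.
Recombination frequency = 158/1574 = 0.1004 ≈ 10.0%, i.e. 10.0 centimorgans.

10.0 centimorgans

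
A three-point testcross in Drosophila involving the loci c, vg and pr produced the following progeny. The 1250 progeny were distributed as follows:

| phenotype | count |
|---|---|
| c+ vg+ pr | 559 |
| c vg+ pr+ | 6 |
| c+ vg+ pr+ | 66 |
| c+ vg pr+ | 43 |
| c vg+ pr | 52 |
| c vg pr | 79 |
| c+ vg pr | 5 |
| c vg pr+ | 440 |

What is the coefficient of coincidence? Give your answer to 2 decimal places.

The two most frequent reciprocal classes, c vg pr+ and c+ vg+ pr, are the parental types, so the F1 was c vg pr+ / c+ vg+ pr.
The two rarest classes, c vg+ pr+ and c+ vg pr, are the double crossovers. Comparing them with the parentals, only the vg allele has switched, so vg is the middle locus and the order is pr – vg – c.
pr–vg: (145 + 11)/1250 = 0.1248; vg–c: (95 + 11)/1250 = 0.0848.
Expected DCO frequency = 0.1248 × 0.0848 ≈ 0.01058; observed = 11/1250 ≈ 0.00880.
Coefficient of coincidence = 0.00880/0.01058 ≈ 0.83.

0.83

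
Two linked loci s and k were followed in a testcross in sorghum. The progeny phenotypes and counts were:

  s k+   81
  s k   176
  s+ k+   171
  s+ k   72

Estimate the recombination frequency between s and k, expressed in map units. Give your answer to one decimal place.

The two most frequent classes, s+ k+ (171) and s k (176), are the parental types, so the F1 was s+ k+ / s k.
The recombinant classes are s+ k and s k+: 72 + 81 = 153.
Recombination frequency = 153/500 = 0.3060 ≈ 30.6%, i.e. 30.6 map units.

30.6 map units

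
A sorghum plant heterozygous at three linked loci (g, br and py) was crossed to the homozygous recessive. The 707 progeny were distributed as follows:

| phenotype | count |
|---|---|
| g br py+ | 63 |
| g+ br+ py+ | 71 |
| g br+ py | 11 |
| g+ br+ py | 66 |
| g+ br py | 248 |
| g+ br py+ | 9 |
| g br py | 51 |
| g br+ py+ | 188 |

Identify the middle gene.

The two most frequent reciprocal classes, g+ br py and g br+ py+, are the parental types, so the F1 was g+ br py / g br+ py+.
The two rarest classes, g+ br py+ and g br+ py, are the double crossovers. Comparing them with the parentals, only the py allele has switched, so py is the middle locus and the order is g – py – br.

py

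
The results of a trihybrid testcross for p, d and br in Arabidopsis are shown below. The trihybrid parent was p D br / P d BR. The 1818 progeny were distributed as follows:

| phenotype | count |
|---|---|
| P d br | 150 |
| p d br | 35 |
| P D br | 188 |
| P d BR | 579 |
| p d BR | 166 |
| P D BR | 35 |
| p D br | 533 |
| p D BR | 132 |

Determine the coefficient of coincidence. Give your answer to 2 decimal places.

0.85

The two rarest classes, p d br and P D BR, are the double crossovers. Comparing them with the parentals, only the d allele has switched, so d is the middle locus and the order is br – d – p.
br–d: (282 + 70)/1818 = 0.1936; d–p: (354 + 70)/1818 = 0.2332.
Expected DCO frequency = 0.1936 × 0.2332 ≈ 0.04515; observed = 70/1818 ≈ 0.03850.
Coefficient of coincidence = 0.03850/0.04515 ≈ 0.85.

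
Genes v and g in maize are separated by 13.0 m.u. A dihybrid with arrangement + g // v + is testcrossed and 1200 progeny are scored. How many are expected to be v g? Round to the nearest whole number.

78

A map distance of 13.0 m.u. corresponds to a recombination frequency of 0.130.
The F1 is + g / v +, so v g is a recombinant gamete class with expected frequency r/2 = 0.130/2 = 0.0650.
Expected number = 0.0650 × 1200 = 78.00 ≈ 78.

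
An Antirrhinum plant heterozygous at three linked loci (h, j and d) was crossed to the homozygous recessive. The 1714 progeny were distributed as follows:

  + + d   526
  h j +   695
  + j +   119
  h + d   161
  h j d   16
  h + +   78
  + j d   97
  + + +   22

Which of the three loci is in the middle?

d

The two most frequent reciprocal classes, + + d and h j +, are the parental types, so the F1 was + + d / h j +.
The two rarest classes, + + + and h j d, are the double crossovers. Comparing them with the parentals, only the d allele has switched, so d is the middle locus and the order is h – d – j.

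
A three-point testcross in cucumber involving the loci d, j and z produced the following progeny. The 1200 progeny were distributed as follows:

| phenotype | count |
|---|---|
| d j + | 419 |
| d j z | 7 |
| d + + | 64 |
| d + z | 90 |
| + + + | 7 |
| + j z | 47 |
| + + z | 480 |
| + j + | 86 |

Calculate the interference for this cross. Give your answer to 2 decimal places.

The two most frequent reciprocal classes, d j + and + + z, are the parental types, so the F1 was d j + / + + z.
The two rarest classes, d j z and + + +, are the double crossovers. Comparing them with the parentals, only the z allele has switched, so z is the middle locus and the order is d – z – j.
d–z: (176 + 14)/1200 = 0.1583; z–j: (111 + 14)/1200 = 0.1042.
Expected DCO frequency = 0.1583 × 0.1042 ≈ 0.01649; observed = 14/1200 ≈ 0.01167.
Coefficient of coincidence = 0.01167/0.01649 ≈ 0.71; interference = 1 − 0.71 = 0.29.

0.29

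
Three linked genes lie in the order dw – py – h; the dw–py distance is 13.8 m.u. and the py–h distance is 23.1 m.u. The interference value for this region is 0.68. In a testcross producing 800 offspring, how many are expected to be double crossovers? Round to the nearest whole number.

8

Map distances give recombination frequencies of 0.138 and 0.231 for the two intervals.
With interference 0.68 (so coincidence = 0.32), expected double-crossover frequency = 0.138 × 0.231 × 0.32 = 0.01020.
Expected number = 0.01020 × 800 = 8.16 ≈ 8.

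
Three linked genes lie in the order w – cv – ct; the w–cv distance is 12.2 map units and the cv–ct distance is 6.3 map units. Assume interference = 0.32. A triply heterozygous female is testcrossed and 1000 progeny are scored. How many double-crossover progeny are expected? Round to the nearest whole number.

Map distances give recombination frequencies of 0.122 and 0.063 for the two intervals.
With interference 0.32 (so coincidence = 0.68), expected double-crossover frequency = 0.122 × 0.063 × 0.68 = 0.00523.
Expected number = 0.00523 × 1000 = 5.23 ≈ 5.

5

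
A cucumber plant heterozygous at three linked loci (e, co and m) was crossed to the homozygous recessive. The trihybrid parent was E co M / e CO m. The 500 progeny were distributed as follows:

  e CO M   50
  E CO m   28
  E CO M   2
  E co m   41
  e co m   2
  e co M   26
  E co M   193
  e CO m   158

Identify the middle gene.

The two rarest classes, E CO M and e co m, are the double crossovers. Comparing them with the parentals, only the co allele has switched, so co is the middle locus and the order is m – co – e.

co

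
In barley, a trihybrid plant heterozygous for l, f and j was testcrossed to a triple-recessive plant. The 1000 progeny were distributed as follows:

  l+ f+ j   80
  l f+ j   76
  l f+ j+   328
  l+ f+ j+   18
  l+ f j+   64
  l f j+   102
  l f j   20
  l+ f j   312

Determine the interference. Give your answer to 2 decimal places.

The two most frequent reciprocal classes, l f+ j+ and l+ f j, are the parental types, so the F1 was l f+ j+ / l+ f j.
The two rarest classes, l+ f+ j+ and l f j, are the double crossovers. Comparing them with the parentals, only the l allele has switched, so l is the middle locus and the order is f – l – j.
f–l: (182 + 38)/1000 = 0.2200; l–j: (140 + 38)/1000 = 0.1780.
Expected DCO frequency = 0.2200 × 0.1780 ≈ 0.03916; observed = 38/1000 ≈ 0.03800.
Coefficient of coincidence = 0.03800/0.03916 ≈ 0.97; interference = 1 − 0.97 = 0.03.

0.03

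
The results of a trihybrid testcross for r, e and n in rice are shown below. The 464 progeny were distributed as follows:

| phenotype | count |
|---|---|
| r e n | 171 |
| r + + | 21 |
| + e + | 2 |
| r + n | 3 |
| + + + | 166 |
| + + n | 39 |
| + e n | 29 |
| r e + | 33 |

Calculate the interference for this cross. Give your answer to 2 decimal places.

The two most frequent reciprocal classes, + + + and r e n, are the parental types, so the F1 was + + + / r e n.
The two rarest classes, + e + and r + n, are the double crossovers. Comparing them with the parentals, only the e allele has switched, so e is the middle locus and the order is r – e – n.
r–e: (50 + 5)/464 = 0.1185; e–n: (72 + 5)/464 = 0.1659.
Expected DCO frequency = 0.1185 × 0.1659 ≈ 0.01966; observed = 5/464 ≈ 0.01078.
Coefficient of coincidence = 0.01078/0.01966 ≈ 0.55; interference = 1 − 0.55 = 0.45.

0.45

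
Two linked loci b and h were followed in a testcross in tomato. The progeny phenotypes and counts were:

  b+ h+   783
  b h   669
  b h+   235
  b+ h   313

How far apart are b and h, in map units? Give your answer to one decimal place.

27.4 map units

The two most frequent classes, b+ h+ (783) and b h (669), are the parental types, so the F1 was b+ h+ / b h.
The recombinant classes are b+ h and b h+: 313 + 235 = 548.
Recombination frequency = 548/2000 = 0.2740 ≈ 27.4%, i.e. 27.4 map units.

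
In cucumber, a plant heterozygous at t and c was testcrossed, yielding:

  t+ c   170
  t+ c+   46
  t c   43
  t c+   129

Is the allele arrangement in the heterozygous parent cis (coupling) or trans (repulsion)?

trans

The two most frequent classes are t+ c (170) and t c+ (129); these are the parental (non-recombinant) types.
So the F1 carried t+ c on one chromosome and t c+ on the other — the recessive alleles are on opposite chromosomes (trans / repulsion).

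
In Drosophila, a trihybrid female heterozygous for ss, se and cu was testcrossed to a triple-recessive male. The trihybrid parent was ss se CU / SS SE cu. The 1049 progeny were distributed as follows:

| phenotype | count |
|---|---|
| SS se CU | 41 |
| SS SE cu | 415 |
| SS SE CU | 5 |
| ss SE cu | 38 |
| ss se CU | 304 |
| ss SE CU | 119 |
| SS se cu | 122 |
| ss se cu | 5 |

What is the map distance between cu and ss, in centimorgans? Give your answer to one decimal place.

8.5 centimorgans

The two rarest classes, ss se cu and SS SE CU, are the double crossovers. Comparing them with the parentals, only the cu allele has switched, so cu is the middle locus and the order is ss – cu – se.
Crossovers in the ss–cu interval produce the single-crossover classes SS se CU and ss SE cu (41 + 38 = 79) plus the double crossovers (10).
RF(ss–cu) = (79 + 10) / 1049 = 89/1049 = 0.0848 → 8.5 centimorgans.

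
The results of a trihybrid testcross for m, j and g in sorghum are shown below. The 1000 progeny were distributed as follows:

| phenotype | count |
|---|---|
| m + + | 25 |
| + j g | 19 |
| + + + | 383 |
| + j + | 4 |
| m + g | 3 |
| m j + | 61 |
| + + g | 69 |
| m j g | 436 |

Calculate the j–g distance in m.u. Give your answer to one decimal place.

13.7 m.u.

The two most frequent reciprocal classes, m j g and + + +, are the parental types, so the F1 was m j g / + + +.
The two rarest classes, m + g and + j +, are the double crossovers. Comparing them with the parentals, only the j allele has switched, so j is the middle locus and the order is g – j – m.
Crossovers in the g–j interval produce the single-crossover classes m j + and + + g (61 + 69 = 130) plus the double crossovers (7).
RF(g–j) = (130 + 7) / 1000 = 137/1000 = 0.1370 → 13.7 m.u.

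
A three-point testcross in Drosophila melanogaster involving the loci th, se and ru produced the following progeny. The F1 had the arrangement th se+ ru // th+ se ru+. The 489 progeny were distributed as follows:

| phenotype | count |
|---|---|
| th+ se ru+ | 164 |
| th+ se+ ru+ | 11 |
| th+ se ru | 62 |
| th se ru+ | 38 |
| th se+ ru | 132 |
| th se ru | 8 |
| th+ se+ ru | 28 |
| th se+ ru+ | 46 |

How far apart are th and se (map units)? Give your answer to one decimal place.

The two rarest classes, th se ru and th+ se+ ru+, are the double crossovers. Comparing them with the parentals, only the se allele has switched, so se is the middle locus and the order is ru – se – th.
Crossovers in the se–th interval produce the single-crossover classes th+ se+ ru and th se ru+ (28 + 38 = 66) plus the double crossovers (19).
RF(se–th) = (66 + 19) / 489 = 85/489 = 0.1738 → 17.4 map units.

17.4 map units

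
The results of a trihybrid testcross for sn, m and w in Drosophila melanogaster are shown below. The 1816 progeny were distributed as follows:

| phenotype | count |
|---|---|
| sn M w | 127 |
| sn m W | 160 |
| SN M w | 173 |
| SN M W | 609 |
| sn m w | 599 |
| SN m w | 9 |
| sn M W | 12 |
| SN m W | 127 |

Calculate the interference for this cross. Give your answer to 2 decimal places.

The two most frequent reciprocal classes, sn m w and SN M W, are the parental types, so the F1 was sn m w / SN M W.
The two rarest classes, SN m w and sn M W, are the double crossovers. Comparing them with the parentals, only the sn allele has switched, so sn is the middle locus and the order is w – sn – m.
w–sn: (333 + 21)/1816 = 0.1949; sn–m: (254 + 21)/1816 = 0.1514.
Expected DCO frequency = 0.1949 × 0.1514 ≈ 0.02951; observed = 21/1816 ≈ 0.01156.
Coefficient of coincidence = 0.01156/0.02951 ≈ 0.39; interference = 1 − 0.39 = 0.61.

0.61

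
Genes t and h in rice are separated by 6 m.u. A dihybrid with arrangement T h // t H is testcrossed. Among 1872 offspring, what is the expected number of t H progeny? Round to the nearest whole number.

A map distance of 6 m.u. corresponds to a recombination frequency of 0.060.
The F1 is T h / t H, so t H is a parental gamete class with expected frequency (1 − r)/2 = 0.940/2 = 0.4700.
Expected number = 0.4700 × 1872 = 879.84 ≈ 880.

880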